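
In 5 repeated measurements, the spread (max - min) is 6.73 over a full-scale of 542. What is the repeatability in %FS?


Repeatability = (spread / full scale) * 100%.
R = (6.73 / 542) * 100
R = 1.242 %FS

1.242 %FS


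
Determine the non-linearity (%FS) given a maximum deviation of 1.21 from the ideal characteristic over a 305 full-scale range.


Linearity error = (max deviation / full scale) * 100%.
Linearity = (1.21 / 305) * 100
Linearity = 0.397 %FS

0.397 %FS


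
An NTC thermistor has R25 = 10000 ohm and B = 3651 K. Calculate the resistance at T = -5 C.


NTC thermistor equation: Rt = R25 * exp(B * (1/T - 1/T25)).
T in Kelvin: 268.15 K, T25 = 298.15 K
1/T - 1/T25 = 1/268.15 - 1/298.15 = 0.00037524
B * (1/T - 1/T25) = 3651 * 0.00037524 = 1.37
Rt = 10000 * exp(1.37) = 39353.5 ohm

39353.5 ohm


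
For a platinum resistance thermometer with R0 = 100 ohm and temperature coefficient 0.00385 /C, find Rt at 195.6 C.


The RTD equation: Rt = R0 * (1 + alpha * T).
Rt = 100 * (1 + 0.00385 * 195.6)
Rt = 100 * (1 + 0.75306)
Rt = 100 * 1.75306
Rt = 175.306 ohm

175.306 ohm


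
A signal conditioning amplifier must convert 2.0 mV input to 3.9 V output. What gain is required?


Gain = Vout / Vin (converting to same units).
G = 3.9 V / 2.0 mV
G = 3900.0 mV / 2.0 mV
G = 1950.0

1950.0


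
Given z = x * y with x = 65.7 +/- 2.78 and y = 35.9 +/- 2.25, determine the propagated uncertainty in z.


For a product z = x*y, the relative uncertainty is:
uz/z = sqrt((ux/x)^2 + (uy/y)^2)
Relative uncertainties: ux/x = 2.78/65.7 = 0.042314
uy/y = 2.25/35.9 = 0.062674
z = 65.7 * 35.9 = 2358.6
uz = 2358.6 * sqrt(0.042314^2 + 0.062674^2) = 178.361

178.361


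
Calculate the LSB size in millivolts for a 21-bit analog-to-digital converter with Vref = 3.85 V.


The resolution (LSB) of an ADC is Vref / 2^n.
LSB = 3.85 / 2^21
LSB = 3.85 / 2097152
LSB = 1.84e-06 V = 0.00183582 mV

0.00183582 mV


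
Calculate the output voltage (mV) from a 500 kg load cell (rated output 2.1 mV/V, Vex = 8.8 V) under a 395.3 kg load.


Vout = rated_output * Vex * (load / capacity).
Vout = 2.1 * 8.8 * (395.3 / 500)
Vout = 2.1 * 8.8 * 0.7906
Vout = 14.61 mV

14.61 mV


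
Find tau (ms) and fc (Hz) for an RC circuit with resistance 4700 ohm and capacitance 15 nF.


Time constant: tau = R * C.
tau = 4700 * 1.50e-08 = 7.05e-05 s
tau = 0.0705 ms
Cutoff frequency: fc = 1 / (2*pi*R*C).
fc = 1 / (2*pi*7.05e-05) = 2257.52 Hz

tau = 0.0705 ms, fc = 2257.52 Hz


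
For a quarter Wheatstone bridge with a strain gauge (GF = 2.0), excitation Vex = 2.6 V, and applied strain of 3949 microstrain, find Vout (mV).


Quarter bridge output: Vout = (GF * epsilon * Vex) / 4.
Vout = (2.0 * 3949e-6 * 2.6) / 4
Vout = 0.0205348 / 4 V
Vout = 0.0051337 V = 5.1337 mV

5.1337 mV


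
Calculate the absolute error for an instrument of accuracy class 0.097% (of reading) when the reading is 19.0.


Absolute error = (accuracy% / 100) * reading.
Error = (0.097 / 100) * 19.0
Error = 0.00097 * 19.0
Error = 0.0184

0.0184


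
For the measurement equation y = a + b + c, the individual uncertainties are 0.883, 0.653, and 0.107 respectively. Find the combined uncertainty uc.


For a sum of independent quantities, uc = sqrt(u1^2 + u2^2 + u3^2).
uc = sqrt(0.883^2 + 0.653^2 + 0.107^2)
uc = sqrt(0.779689 + 0.426409 + 0.011449)
uc = 1.1034

1.1034


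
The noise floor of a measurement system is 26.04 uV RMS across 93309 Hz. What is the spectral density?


Noise spectral density = Vrms / sqrt(BW).
NSD = 26.04 / sqrt(93309)
NSD = 26.04 / 305.4652
NSD = 0.0852 uV/sqrt(Hz)

0.0852 uV/sqrt(Hz)


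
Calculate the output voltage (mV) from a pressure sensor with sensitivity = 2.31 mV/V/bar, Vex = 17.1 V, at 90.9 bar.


Output = sensitivity * Vex * P.
Vout = 2.31 * 17.1 * 90.9
Vout = 39.501 * 90.9
Vout = 3590.64 mV

3590.64 mV


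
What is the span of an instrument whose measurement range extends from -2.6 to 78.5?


Span = upper range - lower range.
Span = 78.5 - (-2.6)
Span = 81.1

81.1


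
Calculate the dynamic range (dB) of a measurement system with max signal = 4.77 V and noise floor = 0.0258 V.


Dynamic range = 20 * log10(Vmax / Vnoise).
DR = 20 * log10(4.77 / 0.0258)
DR = 20 * log10(184.88)
DR = 45.34 dB

45.34 dB


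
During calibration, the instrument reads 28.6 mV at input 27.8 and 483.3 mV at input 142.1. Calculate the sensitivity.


Sensitivity = (y2 - y1) / (x2 - x1).
S = (483.3 - 28.6) / (142.1 - 27.8)
S = 454.7 / 114.3
S = 3.9781 mV/unit

3.9781 mV/unit


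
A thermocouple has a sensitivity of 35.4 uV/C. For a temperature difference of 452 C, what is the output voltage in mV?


The thermocouple output V = sensitivity * dT.
V = 35.4 uV/C * 452 C
V = 16000.8 uV
V = 16.001 mV

16.001 mV


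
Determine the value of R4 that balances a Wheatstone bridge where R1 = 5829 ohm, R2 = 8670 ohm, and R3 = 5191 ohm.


At balance: R1*R4 = R2*R3, so R4 = R2*R3/R1.
R4 = 8670 * 5191 / 5829
R4 = 45005970 / 5829
R4 = 7721.04 ohm

7721.04 ohm


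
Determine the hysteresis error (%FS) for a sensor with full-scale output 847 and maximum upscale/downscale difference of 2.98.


Hysteresis = (max difference / full scale) * 100%.
H = (2.98 / 847) * 100
H = 0.352 %FS

0.352 %FS


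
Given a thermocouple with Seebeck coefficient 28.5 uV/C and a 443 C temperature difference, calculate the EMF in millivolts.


The thermocouple output V = sensitivity * dT.
V = 28.5 uV/C * 443 C
V = 12625.5 uV
V = 12.626 mV

12.626 mV


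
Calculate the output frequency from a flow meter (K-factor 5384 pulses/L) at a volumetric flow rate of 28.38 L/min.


Frequency = K * Q / 60 (converting L/min to L/s).
f = 5384 * 28.38 / 60
f = 152797.92 / 60
f = 2546.63 Hz

2546.63 Hz


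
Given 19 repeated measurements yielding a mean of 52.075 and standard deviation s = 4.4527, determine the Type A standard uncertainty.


The standard uncertainty for Type A evaluation is u = s / sqrt(n).
u = 4.4527 / sqrt(19)
u = 4.4527 / 4.3589
u = 1.0215

1.0215


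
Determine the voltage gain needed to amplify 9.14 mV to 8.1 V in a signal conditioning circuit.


Gain = Vout / Vin (converting to same units).
G = 8.1 V / 9.14 mV
G = 8100.0 mV / 9.14 mV
G = 886.21

886.21


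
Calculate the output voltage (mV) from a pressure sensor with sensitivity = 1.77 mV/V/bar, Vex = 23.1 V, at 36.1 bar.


Output = sensitivity * Vex * P.
Vout = 1.77 * 23.1 * 36.1
Vout = 40.887 * 36.1
Vout = 1476.02 mV

1476.02 mV


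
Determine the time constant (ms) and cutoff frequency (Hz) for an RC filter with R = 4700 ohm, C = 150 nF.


Time constant: tau = R * C.
tau = 4700 * 1.50e-07 = 0.000705 s
tau = 0.705 ms
Cutoff frequency: fc = 1 / (2*pi*R*C).
fc = 1 / (2*pi*0.000705) = 225.75 Hz

tau = 0.705 ms, fc = 225.75 Hz


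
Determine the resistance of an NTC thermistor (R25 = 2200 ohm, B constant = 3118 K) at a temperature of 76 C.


NTC thermistor equation: Rt = R25 * exp(B * (1/T - 1/T25)).
T in Kelvin: 349.15 K, T25 = 298.15 K
1/T - 1/T25 = 1/349.15 - 1/298.15 = -0.00048992
B * (1/T - 1/T25) = 3118 * -0.00048992 = -1.5276
Rt = 2200 * exp(-1.5276) = 477.5 ohm

477.5 ohm


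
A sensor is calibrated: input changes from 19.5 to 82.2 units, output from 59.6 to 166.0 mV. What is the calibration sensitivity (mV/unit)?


Sensitivity = (y2 - y1) / (x2 - x1).
S = (166.0 - 59.6) / (82.2 - 19.5)
S = 106.4 / 62.7
S = 1.697 mV/unit

1.697 mV/unit


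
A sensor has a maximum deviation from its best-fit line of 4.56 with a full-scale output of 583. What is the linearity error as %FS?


Linearity error = (max deviation / full scale) * 100%.
Linearity = (4.56 / 583) * 100
Linearity = 0.782 %FS

0.782 %FS


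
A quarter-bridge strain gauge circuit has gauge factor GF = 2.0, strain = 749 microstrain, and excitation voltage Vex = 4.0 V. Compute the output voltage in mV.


Quarter bridge output: Vout = (GF * epsilon * Vex) / 4.
Vout = (2.0 * 749e-6 * 4.0) / 4
Vout = 0.005992 / 4 V
Vout = 0.001498 V = 1.498 mV

1.498 mV


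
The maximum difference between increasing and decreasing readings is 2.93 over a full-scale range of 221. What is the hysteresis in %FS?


Hysteresis = (max difference / full scale) * 100%.
H = (2.93 / 221) * 100
H = 1.326 %FS

1.326 %FS


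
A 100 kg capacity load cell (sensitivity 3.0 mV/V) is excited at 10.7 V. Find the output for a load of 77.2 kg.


Vout = rated_output * Vex * (load / capacity).
Vout = 3.0 * 10.7 * (77.2 / 100)
Vout = 3.0 * 10.7 * 0.772
Vout = 24.781 mV

24.781 mV


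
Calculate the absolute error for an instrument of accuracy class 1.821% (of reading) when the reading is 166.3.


Absolute error = (accuracy% / 100) * reading.
Error = (1.821 / 100) * 166.3
Error = 0.01821 * 166.3
Error = 3.0283

3.0283


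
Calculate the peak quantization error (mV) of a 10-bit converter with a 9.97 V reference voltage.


The maximum quantization error is +/- LSB/2.
LSB = Vref / 2^n = 9.97 / 1024 = 0.00973633 V
Max error = LSB / 2 = 0.00973633 / 2 = 0.00486816 V
Max error = 4.8682 mV

4.8682 mV


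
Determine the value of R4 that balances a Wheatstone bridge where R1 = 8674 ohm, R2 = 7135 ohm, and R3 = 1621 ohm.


At balance: R1*R4 = R2*R3, so R4 = R2*R3/R1.
R4 = 7135 * 1621 / 8674
R4 = 11565835 / 8674
R4 = 1333.39 ohm

1333.39 ohm


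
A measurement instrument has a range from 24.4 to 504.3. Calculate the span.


Span = upper range - lower range.
Span = 504.3 - (24.4)
Span = 479.9

479.9


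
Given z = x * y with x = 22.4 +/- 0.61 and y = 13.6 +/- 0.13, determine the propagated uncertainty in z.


For a product z = x*y, the relative uncertainty is:
uz/z = sqrt((ux/x)^2 + (uy/y)^2)
Relative uncertainties: ux/x = 0.61/22.4 = 0.027232
uy/y = 0.13/13.6 = 0.009559
z = 22.4 * 13.6 = 304.6
uz = 304.6 * sqrt(0.027232^2 + 0.009559^2) = 8.792

8.792


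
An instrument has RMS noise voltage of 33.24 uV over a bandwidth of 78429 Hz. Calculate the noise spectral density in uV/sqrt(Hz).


Noise spectral density = Vrms / sqrt(BW).
NSD = 33.24 / sqrt(78429)
NSD = 33.24 / 280.0518
NSD = 0.1187 uV/sqrt(Hz)

0.1187 uV/sqrt(Hz)


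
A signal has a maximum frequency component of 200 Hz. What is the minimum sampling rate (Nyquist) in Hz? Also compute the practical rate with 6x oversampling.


By Nyquist theorem, fs_min = 2 * fmax.
fs_min = 2 * 200 = 400 Hz
Practical rate = 6 * fs_min = 6 * 400 = 2400 Hz

fs_min = 400 Hz, fs_practical = 2400 Hz


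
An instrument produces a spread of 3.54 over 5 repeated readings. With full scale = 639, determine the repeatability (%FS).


Repeatability = (spread / full scale) * 100%.
R = (3.54 / 639) * 100
R = 0.554 %FS

0.554 %FS


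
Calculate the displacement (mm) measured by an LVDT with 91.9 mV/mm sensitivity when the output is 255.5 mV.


Displacement = Vout / sensitivity.
d = 255.5 / 91.9
d = 2.78 mm

2.78 mm


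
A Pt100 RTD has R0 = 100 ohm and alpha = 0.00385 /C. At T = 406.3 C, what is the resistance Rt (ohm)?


The RTD equation: Rt = R0 * (1 + alpha * T).
Rt = 100 * (1 + 0.00385 * 406.3)
Rt = 100 * (1 + 1.564255)
Rt = 100 * 2.564255
Rt = 256.425 ohm

256.425 ohm


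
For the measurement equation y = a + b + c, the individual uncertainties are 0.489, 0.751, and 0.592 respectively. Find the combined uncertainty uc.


For a sum of independent quantities, uc = sqrt(u1^2 + u2^2 + u3^2).
uc = sqrt(0.489^2 + 0.751^2 + 0.592^2)
uc = sqrt(0.239121 + 0.564001 + 0.350464)
uc = 1.0741

1.0741


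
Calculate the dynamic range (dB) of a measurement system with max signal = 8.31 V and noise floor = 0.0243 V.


Dynamic range = 20 * log10(Vmax / Vnoise).
DR = 20 * log10(8.31 / 0.0243)
DR = 20 * log10(341.98)
DR = 50.68 dB

50.68 dB


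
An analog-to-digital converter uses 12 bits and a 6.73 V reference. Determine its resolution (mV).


The resolution (LSB) of an ADC is Vref / 2^n.
LSB = 6.73 / 2^12
LSB = 6.73 / 4096
LSB = 0.00164307 V = 1.64306641 mV

1.64306641 mV


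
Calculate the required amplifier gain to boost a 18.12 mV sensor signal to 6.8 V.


Gain = Vout / Vin (converting to same units).
G = 6.8 V / 18.12 mV
G = 6800.0 mV / 18.12 mV
G = 375.28

375.28


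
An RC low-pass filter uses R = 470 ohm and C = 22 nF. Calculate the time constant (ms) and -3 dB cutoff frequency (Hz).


Time constant: tau = R * C.
tau = 470 * 2.20e-08 = 1.034e-05 s
tau = 0.0103 ms
Cutoff frequency: fc = 1 / (2*pi*R*C).
fc = 1 / (2*pi*1.034e-05) = 15392.16 Hz

tau = 0.0103 ms, fc = 15392.16 Hz


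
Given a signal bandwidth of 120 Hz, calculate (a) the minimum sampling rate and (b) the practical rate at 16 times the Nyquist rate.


By Nyquist theorem, fs_min = 2 * fmax.
fs_min = 2 * 120 = 240 Hz
Practical rate = 16 * fs_min = 16 * 240 = 3840 Hz

fs_min = 240 Hz, fs_practical = 3840 Hz


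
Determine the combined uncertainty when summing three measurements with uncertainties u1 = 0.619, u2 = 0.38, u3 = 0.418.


For a sum of independent quantities, uc = sqrt(u1^2 + u2^2 + u3^2).
uc = sqrt(0.619^2 + 0.38^2 + 0.418^2)
uc = sqrt(0.383161 + 0.1444 + 0.174724)
uc = 0.838

0.838


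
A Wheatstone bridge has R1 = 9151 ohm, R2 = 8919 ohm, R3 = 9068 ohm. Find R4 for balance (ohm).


At balance: R1*R4 = R2*R3, so R4 = R2*R3/R1.
R4 = 8919 * 9068 / 9151
R4 = 80877492 / 9151
R4 = 8838.1 ohm

8838.1 ohm


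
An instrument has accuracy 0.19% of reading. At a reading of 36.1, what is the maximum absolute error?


Absolute error = (accuracy% / 100) * reading.
Error = (0.19 / 100) * 36.1
Error = 0.0019 * 36.1
Error = 0.0686

0.0686


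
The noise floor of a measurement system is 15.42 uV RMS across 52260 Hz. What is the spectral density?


Noise spectral density = Vrms / sqrt(BW).
NSD = 15.42 / sqrt(52260)
NSD = 15.42 / 228.6045
NSD = 0.0675 uV/sqrt(Hz)

0.0675 uV/sqrt(Hz)


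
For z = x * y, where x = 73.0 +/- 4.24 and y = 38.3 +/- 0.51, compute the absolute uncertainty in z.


For a product z = x*y, the relative uncertainty is:
uz/z = sqrt((ux/x)^2 + (uy/y)^2)
Relative uncertainties: ux/x = 4.24/73.0 = 0.058082
uy/y = 0.51/38.3 = 0.013316
z = 73.0 * 38.3 = 2795.9
uz = 2795.9 * sqrt(0.058082^2 + 0.013316^2) = 166.605

166.605


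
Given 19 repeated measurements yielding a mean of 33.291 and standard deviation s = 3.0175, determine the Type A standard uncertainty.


The standard uncertainty for Type A evaluation is u = s / sqrt(n).
u = 3.0175 / sqrt(19)
u = 3.0175 / 4.3589
u = 0.6923

0.6923


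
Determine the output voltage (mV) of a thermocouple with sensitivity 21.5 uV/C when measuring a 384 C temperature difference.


The thermocouple output V = sensitivity * dT.
V = 21.5 uV/C * 384 C
V = 8256.0 uV
V = 8.256 mV

8.256 mV


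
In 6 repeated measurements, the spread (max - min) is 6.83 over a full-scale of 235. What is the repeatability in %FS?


Repeatability = (spread / full scale) * 100%.
R = (6.83 / 235) * 100
R = 2.906 %FS

2.906 %FS


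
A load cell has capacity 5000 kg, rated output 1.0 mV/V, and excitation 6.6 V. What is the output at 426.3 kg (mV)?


Vout = rated_output * Vex * (load / capacity).
Vout = 1.0 * 6.6 * (426.3 / 5000)
Vout = 1.0 * 6.6 * 0.08526
Vout = 0.563 mV

0.563 mV


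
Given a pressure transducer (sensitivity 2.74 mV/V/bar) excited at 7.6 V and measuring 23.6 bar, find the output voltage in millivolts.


Output = sensitivity * Vex * P.
Vout = 2.74 * 7.6 * 23.6
Vout = 20.824 * 23.6
Vout = 491.45 mV

491.45 mV


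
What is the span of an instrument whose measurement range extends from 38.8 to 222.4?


Span = upper range - lower range.
Span = 222.4 - (38.8)
Span = 183.6

183.6


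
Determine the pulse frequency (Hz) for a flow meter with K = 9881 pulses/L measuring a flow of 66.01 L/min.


Frequency = K * Q / 60 (converting L/min to L/s).
f = 9881 * 66.01 / 60
f = 652244.81 / 60
f = 10870.75 Hz

10870.75 Hz


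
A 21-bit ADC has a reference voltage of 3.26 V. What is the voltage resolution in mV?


The resolution (LSB) of an ADC is Vref / 2^n.
LSB = 3.26 / 2^21
LSB = 3.26 / 2097152
LSB = 1.55e-06 V = 0.00155449 mV

0.00155449 mV


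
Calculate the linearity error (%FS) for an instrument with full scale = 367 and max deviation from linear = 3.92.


Linearity error = (max deviation / full scale) * 100%.
Linearity = (3.92 / 367) * 100
Linearity = 1.068 %FS

1.068 %FS


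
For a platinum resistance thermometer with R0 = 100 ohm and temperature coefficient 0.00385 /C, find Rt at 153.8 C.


The RTD equation: Rt = R0 * (1 + alpha * T).
Rt = 100 * (1 + 0.00385 * 153.8)
Rt = 100 * (1 + 0.59213)
Rt = 100 * 1.59213
Rt = 159.213 ohm

159.213 ohm


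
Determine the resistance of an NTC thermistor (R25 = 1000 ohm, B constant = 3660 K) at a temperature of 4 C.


NTC thermistor equation: Rt = R25 * exp(B * (1/T - 1/T25)).
T in Kelvin: 277.15 K, T25 = 298.15 K
1/T - 1/T25 = 1/277.15 - 1/298.15 = 0.00025414
B * (1/T - 1/T25) = 3660 * 0.00025414 = 0.9301
Rt = 1000 * exp(0.9301) = 2534.9 ohm

2534.9 ohm


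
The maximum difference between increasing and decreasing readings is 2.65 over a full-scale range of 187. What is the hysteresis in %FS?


Hysteresis = (max difference / full scale) * 100%.
H = (2.65 / 187) * 100
H = 1.417 %FS

1.417 %FS


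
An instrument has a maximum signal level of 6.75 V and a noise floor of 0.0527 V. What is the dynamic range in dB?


Dynamic range = 20 * log10(Vmax / Vnoise).
DR = 20 * log10(6.75 / 0.0527)
DR = 20 * log10(128.08)
DR = 42.15 dB

42.15 dB


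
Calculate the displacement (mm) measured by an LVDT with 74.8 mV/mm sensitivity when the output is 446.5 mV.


Displacement = Vout / sensitivity.
d = 446.5 / 74.8
d = 5.969 mm

5.969 mm


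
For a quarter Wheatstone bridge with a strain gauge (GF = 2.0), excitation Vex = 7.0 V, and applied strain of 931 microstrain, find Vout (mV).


Quarter bridge output: Vout = (GF * epsilon * Vex) / 4.
Vout = (2.0 * 931e-6 * 7.0) / 4
Vout = 0.013034 / 4 V
Vout = 0.0032585 V = 3.2585 mV

3.2585 mV


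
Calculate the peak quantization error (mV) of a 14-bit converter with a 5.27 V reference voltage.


The maximum quantization error is +/- LSB/2.
LSB = Vref / 2^n = 5.27 / 16384 = 0.00032166 V
Max error = LSB / 2 = 0.00032166 / 2 = 0.00016083 V
Max error = 0.1608 mV

0.1608 mV


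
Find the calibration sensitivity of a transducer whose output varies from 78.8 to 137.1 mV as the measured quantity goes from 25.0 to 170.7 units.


Sensitivity = (y2 - y1) / (x2 - x1).
S = (137.1 - 78.8) / (170.7 - 25.0)
S = 58.3 / 145.7
S = 0.4001 mV/unit

0.4001 mV/unit


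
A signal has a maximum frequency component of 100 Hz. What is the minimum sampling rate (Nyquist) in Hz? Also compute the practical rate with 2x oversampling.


By Nyquist theorem, fs_min = 2 * fmax.
fs_min = 2 * 100 = 200 Hz
Practical rate = 2 * fs_min = 2 * 200 = 400 Hz

fs_min = 200 Hz, fs_practical = 400 Hz


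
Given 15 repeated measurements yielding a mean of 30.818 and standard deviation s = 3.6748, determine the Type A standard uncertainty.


The standard uncertainty for Type A evaluation is u = s / sqrt(n).
u = 3.6748 / sqrt(15)
u = 3.6748 / 3.873
u = 0.9488

0.9488


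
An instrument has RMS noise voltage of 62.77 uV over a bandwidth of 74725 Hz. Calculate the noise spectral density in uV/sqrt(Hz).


Noise spectral density = Vrms / sqrt(BW).
NSD = 62.77 / sqrt(74725)
NSD = 62.77 / 273.3587
NSD = 0.2296 uV/sqrt(Hz)

0.2296 uV/sqrt(Hz)


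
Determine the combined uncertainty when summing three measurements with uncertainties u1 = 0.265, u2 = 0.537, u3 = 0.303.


For a sum of independent quantities, uc = sqrt(u1^2 + u2^2 + u3^2).
uc = sqrt(0.265^2 + 0.537^2 + 0.303^2)
uc = sqrt(0.070225 + 0.288369 + 0.091809)
uc = 0.6711

0.6711


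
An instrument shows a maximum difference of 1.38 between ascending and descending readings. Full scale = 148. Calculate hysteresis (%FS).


Hysteresis = (max difference / full scale) * 100%.
H = (1.38 / 148) * 100
H = 0.932 %FS

0.932 %FS


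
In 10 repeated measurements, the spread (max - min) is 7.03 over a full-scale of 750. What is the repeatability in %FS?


Repeatability = (spread / full scale) * 100%.
R = (7.03 / 750) * 100
R = 0.937 %FS

0.937 %FS


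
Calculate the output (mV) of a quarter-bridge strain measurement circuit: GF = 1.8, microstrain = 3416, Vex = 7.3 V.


Quarter bridge output: Vout = (GF * epsilon * Vex) / 4.
Vout = (1.8 * 3416e-6 * 7.3) / 4
Vout = 0.04488624 / 4 V
Vout = 0.01122156 V = 11.2216 mV

11.2216 mV


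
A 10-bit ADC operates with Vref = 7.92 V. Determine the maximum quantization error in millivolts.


The maximum quantization error is +/- LSB/2.
LSB = Vref / 2^n = 7.92 / 1024 = 0.00773437 V
Max error = LSB / 2 = 0.00773437 / 2 = 0.00386719 V
Max error = 3.8672 mV

3.8672 mV


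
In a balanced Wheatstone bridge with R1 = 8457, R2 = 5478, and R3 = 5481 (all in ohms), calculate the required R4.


At balance: R1*R4 = R2*R3, so R4 = R2*R3/R1.
R4 = 5478 * 5481 / 8457
R4 = 30024918 / 8457
R4 = 3550.3 ohm

3550.3 ohm


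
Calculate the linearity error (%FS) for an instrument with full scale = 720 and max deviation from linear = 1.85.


Linearity error = (max deviation / full scale) * 100%.
Linearity = (1.85 / 720) * 100
Linearity = 0.257 %FS

0.257 %FS


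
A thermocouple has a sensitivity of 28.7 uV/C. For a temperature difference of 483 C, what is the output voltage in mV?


The thermocouple output V = sensitivity * dT.
V = 28.7 uV/C * 483 C
V = 13862.1 uV
V = 13.862 mV

13.862 mV


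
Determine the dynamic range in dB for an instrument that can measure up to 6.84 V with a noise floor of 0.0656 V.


Dynamic range = 20 * log10(Vmax / Vnoise).
DR = 20 * log10(6.84 / 0.0656)
DR = 20 * log10(104.27)
DR = 40.36 dB

40.36 dB


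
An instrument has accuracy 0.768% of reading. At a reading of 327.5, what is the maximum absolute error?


Absolute error = (accuracy% / 100) * reading.
Error = (0.768 / 100) * 327.5
Error = 0.00768 * 327.5
Error = 2.5152

2.5152


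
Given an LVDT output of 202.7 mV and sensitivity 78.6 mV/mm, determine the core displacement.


Displacement = Vout / sensitivity.
d = 202.7 / 78.6
d = 2.579 mm

2.579 mm


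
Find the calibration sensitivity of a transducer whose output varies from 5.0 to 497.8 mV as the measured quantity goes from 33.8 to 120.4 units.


Sensitivity = (y2 - y1) / (x2 - x1).
S = (497.8 - 5.0) / (120.4 - 33.8)
S = 492.8 / 86.6
S = 5.6905 mV/unit

5.6905 mV/unit


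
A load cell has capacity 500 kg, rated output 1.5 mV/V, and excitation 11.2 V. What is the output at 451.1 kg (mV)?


Vout = rated_output * Vex * (load / capacity).
Vout = 1.5 * 11.2 * (451.1 / 500)
Vout = 1.5 * 11.2 * 0.9022
Vout = 15.157 mV

15.157 mV


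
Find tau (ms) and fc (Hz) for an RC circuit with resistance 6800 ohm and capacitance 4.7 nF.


Time constant: tau = R * C.
tau = 6800 * 4.70e-09 = 3.196e-05 s
tau = 0.032 ms
Cutoff frequency: fc = 1 / (2*pi*R*C).
fc = 1 / (2*pi*3.196e-05) = 4979.82 Hz

tau = 0.032 ms, fc = 4979.82 Hz


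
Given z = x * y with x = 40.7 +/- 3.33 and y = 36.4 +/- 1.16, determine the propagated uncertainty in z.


For a product z = x*y, the relative uncertainty is:
uz/z = sqrt((ux/x)^2 + (uy/y)^2)
Relative uncertainties: ux/x = 3.33/40.7 = 0.081818
uy/y = 1.16/36.4 = 0.031868
z = 40.7 * 36.4 = 1481.5
uz = 1481.5 * sqrt(0.081818^2 + 0.031868^2) = 130.082

130.082


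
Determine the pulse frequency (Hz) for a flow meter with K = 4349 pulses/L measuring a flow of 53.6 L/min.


Frequency = K * Q / 60 (converting L/min to L/s).
f = 4349 * 53.6 / 60
f = 233106.4 / 60
f = 3885.11 Hz

3885.11 Hz


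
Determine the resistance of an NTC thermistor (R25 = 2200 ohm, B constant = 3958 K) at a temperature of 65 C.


NTC thermistor equation: Rt = R25 * exp(B * (1/T - 1/T25)).
T in Kelvin: 338.15 K, T25 = 298.15 K
1/T - 1/T25 = 1/338.15 - 1/298.15 = -0.00039675
B * (1/T - 1/T25) = 3958 * -0.00039675 = -1.5703
Rt = 2200 * exp(-1.5703) = 457.5 ohm

457.5 ohm


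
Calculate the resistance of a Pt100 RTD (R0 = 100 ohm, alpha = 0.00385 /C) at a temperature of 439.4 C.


The RTD equation: Rt = R0 * (1 + alpha * T).
Rt = 100 * (1 + 0.00385 * 439.4)
Rt = 100 * (1 + 1.69169)
Rt = 100 * 2.69169
Rt = 269.169 ohm

269.169 ohm


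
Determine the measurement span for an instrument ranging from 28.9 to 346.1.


Span = upper range - lower range.
Span = 346.1 - (28.9)
Span = 317.2

317.2


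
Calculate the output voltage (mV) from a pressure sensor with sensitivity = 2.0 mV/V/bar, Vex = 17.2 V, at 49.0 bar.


Output = sensitivity * Vex * P.
Vout = 2.0 * 17.2 * 49.0
Vout = 34.4 * 49.0
Vout = 1685.6 mV

1685.6 mV


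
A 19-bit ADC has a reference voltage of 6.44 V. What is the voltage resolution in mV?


The resolution (LSB) of an ADC is Vref / 2^n.
LSB = 6.44 / 2^19
LSB = 6.44 / 524288
LSB = 1.228e-05 V = 0.01228333 mV

0.01228333 mV


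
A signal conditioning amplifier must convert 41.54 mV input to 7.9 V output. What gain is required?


Gain = Vout / Vin (converting to same units).
G = 7.9 V / 41.54 mV
G = 7900.0 mV / 41.54 mV
G = 190.18

190.18


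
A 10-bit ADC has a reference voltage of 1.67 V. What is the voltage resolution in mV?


The resolution (LSB) of an ADC is Vref / 2^n.
LSB = 1.67 / 2^10
LSB = 1.67 / 1024
LSB = 0.00163086 V = 1.63085938 mV

1.63085938 mV


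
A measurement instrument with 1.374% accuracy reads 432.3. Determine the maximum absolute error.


Absolute error = (accuracy% / 100) * reading.
Error = (1.374 / 100) * 432.3
Error = 0.01374 * 432.3
Error = 5.9398

5.9398


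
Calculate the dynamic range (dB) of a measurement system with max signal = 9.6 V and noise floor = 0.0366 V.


Dynamic range = 20 * log10(Vmax / Vnoise).
DR = 20 * log10(9.6 / 0.0366)
DR = 20 * log10(262.3)
DR = 48.38 dB

48.38 dB


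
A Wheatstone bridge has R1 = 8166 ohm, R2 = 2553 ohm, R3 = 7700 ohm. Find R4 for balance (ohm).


At balance: R1*R4 = R2*R3, so R4 = R2*R3/R1.
R4 = 2553 * 7700 / 8166
R4 = 19658100 / 8166
R4 = 2407.31 ohm

2407.31 ohm


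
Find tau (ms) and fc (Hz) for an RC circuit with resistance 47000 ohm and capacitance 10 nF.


Time constant: tau = R * C.
tau = 47000 * 1.00e-08 = 0.00047 s
tau = 0.47 ms
Cutoff frequency: fc = 1 / (2*pi*R*C).
fc = 1 / (2*pi*0.00047) = 338.63 Hz

tau = 0.47 ms, fc = 338.63 Hz


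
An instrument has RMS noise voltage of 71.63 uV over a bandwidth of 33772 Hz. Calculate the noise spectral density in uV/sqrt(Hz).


Noise spectral density = Vrms / sqrt(BW).
NSD = 71.63 / sqrt(33772)
NSD = 71.63 / 183.7716
NSD = 0.3898 uV/sqrt(Hz)

0.3898 uV/sqrt(Hz)


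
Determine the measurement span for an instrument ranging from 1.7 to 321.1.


Span = upper range - lower range.
Span = 321.1 - (1.7)
Span = 319.4

319.4


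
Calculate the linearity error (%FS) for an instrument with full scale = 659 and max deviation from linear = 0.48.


Linearity error = (max deviation / full scale) * 100%.
Linearity = (0.48 / 659) * 100
Linearity = 0.073 %FS

0.073 %FS


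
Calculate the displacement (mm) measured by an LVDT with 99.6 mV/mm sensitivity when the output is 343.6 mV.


Displacement = Vout / sensitivity.
d = 343.6 / 99.6
d = 3.45 mm

3.45 mm


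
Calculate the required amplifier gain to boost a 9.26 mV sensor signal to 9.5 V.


Gain = Vout / Vin (converting to same units).
G = 9.5 V / 9.26 mV
G = 9500.0 mV / 9.26 mV
G = 1025.92

1025.92


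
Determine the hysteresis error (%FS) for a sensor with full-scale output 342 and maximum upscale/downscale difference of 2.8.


Hysteresis = (max difference / full scale) * 100%.
H = (2.8 / 342) * 100
H = 0.819 %FS

0.819 %FS


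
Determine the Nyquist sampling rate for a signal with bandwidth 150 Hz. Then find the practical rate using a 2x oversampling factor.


By Nyquist theorem, fs_min = 2 * fmax.
fs_min = 2 * 150 = 300 Hz
Practical rate = 2 * fs_min = 2 * 300 = 600 Hz

fs_min = 300 Hz, fs_practical = 600 Hz


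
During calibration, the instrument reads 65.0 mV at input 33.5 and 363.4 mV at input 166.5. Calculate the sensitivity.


Sensitivity = (y2 - y1) / (x2 - x1).
S = (363.4 - 65.0) / (166.5 - 33.5)
S = 298.4 / 133.0
S = 2.2436 mV/unit

2.2436 mV/unit


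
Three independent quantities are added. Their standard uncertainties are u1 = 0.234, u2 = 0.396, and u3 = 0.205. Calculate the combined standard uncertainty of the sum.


For a sum of independent quantities, uc = sqrt(u1^2 + u2^2 + u3^2).
uc = sqrt(0.234^2 + 0.396^2 + 0.205^2)
uc = sqrt(0.054756 + 0.156816 + 0.042025)
uc = 0.5036

0.5036


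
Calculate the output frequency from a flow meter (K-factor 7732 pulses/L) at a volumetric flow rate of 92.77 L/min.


Frequency = K * Q / 60 (converting L/min to L/s).
f = 7732 * 92.77 / 60
f = 717297.64 / 60
f = 11954.96 Hz

11954.96 Hz


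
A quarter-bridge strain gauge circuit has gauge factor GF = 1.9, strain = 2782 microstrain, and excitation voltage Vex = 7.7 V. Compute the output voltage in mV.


Quarter bridge output: Vout = (GF * epsilon * Vex) / 4.
Vout = (1.9 * 2782e-6 * 7.7) / 4
Vout = 0.04070066 / 4 V
Vout = 0.01017516 V = 10.1752 mV

10.1752 mV


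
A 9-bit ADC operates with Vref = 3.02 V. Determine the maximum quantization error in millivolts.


The maximum quantization error is +/- LSB/2.
LSB = Vref / 2^n = 3.02 / 512 = 0.00589844 V
Max error = LSB / 2 = 0.00589844 / 2 = 0.00294922 V
Max error = 2.9492 mV

2.9492 mV


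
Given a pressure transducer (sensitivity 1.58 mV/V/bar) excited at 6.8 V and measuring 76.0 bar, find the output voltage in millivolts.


Output = sensitivity * Vex * P.
Vout = 1.58 * 6.8 * 76.0
Vout = 10.744 * 76.0
Vout = 816.54 mV

816.54 mV


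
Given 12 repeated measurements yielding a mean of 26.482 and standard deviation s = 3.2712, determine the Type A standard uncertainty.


The standard uncertainty for Type A evaluation is u = s / sqrt(n).
u = 3.2712 / sqrt(12)
u = 3.2712 / 3.4641
u = 0.9443

0.9443


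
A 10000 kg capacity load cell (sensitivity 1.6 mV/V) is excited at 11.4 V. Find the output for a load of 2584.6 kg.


Vout = rated_output * Vex * (load / capacity).
Vout = 1.6 * 11.4 * (2584.6 / 10000)
Vout = 1.6 * 11.4 * 0.25846
Vout = 4.714 mV

4.714 mV


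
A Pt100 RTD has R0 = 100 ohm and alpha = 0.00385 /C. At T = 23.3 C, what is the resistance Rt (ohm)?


The RTD equation: Rt = R0 * (1 + alpha * T).
Rt = 100 * (1 + 0.00385 * 23.3)
Rt = 100 * (1 + 0.089705)
Rt = 100 * 1.089705
Rt = 108.97 ohm

108.97 ohm


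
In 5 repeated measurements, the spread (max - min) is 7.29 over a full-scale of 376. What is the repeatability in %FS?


Repeatability = (spread / full scale) * 100%.
R = (7.29 / 376) * 100
R = 1.939 %FS

1.939 %FS


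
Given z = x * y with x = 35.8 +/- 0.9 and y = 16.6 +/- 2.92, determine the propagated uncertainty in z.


For a product z = x*y, the relative uncertainty is:
uz/z = sqrt((ux/x)^2 + (uy/y)^2)
Relative uncertainties: ux/x = 0.9/35.8 = 0.02514
uy/y = 2.92/16.6 = 0.175904
z = 35.8 * 16.6 = 594.3
uz = 594.3 * sqrt(0.02514^2 + 0.175904^2) = 105.598

105.598


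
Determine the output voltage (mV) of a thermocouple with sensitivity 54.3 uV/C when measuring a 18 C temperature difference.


The thermocouple output V = sensitivity * dT.
V = 54.3 uV/C * 18 C
V = 977.4 uV
V = 0.977 mV

0.977 mV


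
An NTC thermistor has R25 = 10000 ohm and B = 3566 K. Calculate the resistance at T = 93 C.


NTC thermistor equation: Rt = R25 * exp(B * (1/T - 1/T25)).
T in Kelvin: 366.15 K, T25 = 298.15 K
1/T - 1/T25 = 1/366.15 - 1/298.15 = -0.0006229
B * (1/T - 1/T25) = 3566 * -0.0006229 = -2.2212
Rt = 10000 * exp(-2.2212) = 1084.7 ohm

1084.7 ohm


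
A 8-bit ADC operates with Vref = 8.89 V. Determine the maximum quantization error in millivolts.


The maximum quantization error is +/- LSB/2.
LSB = Vref / 2^n = 8.89 / 256 = 0.03472656 V
Max error = LSB / 2 = 0.03472656 / 2 = 0.01736328 V
Max error = 17.3633 mV

17.3633 mV


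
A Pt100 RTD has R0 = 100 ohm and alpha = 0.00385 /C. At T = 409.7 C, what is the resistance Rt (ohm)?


The RTD equation: Rt = R0 * (1 + alpha * T).
Rt = 100 * (1 + 0.00385 * 409.7)
Rt = 100 * (1 + 1.577345)
Rt = 100 * 2.577345
Rt = 257.735 ohm

257.735 ohm


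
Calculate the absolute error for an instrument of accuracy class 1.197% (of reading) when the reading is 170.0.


Absolute error = (accuracy% / 100) * reading.
Error = (1.197 / 100) * 170.0
Error = 0.01197 * 170.0
Error = 2.0349

2.0349


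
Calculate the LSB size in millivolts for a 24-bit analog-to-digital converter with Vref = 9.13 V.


The resolution (LSB) of an ADC is Vref / 2^n.
LSB = 9.13 / 2^24
LSB = 9.13 / 16777216
LSB = 5.4e-07 V = 0.00054419 mV

0.00054419 mV


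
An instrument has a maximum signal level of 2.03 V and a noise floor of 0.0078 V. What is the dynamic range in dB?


Dynamic range = 20 * log10(Vmax / Vnoise).
DR = 20 * log10(2.03 / 0.0078)
DR = 20 * log10(260.26)
DR = 48.31 dB

48.31 dB


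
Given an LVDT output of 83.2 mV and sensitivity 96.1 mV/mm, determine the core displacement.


Displacement = Vout / sensitivity.
d = 83.2 / 96.1
d = 0.866 mm

0.866 mm


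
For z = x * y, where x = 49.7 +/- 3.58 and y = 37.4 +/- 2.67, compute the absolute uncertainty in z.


For a product z = x*y, the relative uncertainty is:
uz/z = sqrt((ux/x)^2 + (uy/y)^2)
Relative uncertainties: ux/x = 3.58/49.7 = 0.072032
uy/y = 2.67/37.4 = 0.07139
z = 49.7 * 37.4 = 1858.8
uz = 1858.8 * sqrt(0.072032^2 + 0.07139^2) = 188.51

188.51


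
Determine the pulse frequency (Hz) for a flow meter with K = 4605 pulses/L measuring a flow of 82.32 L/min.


Frequency = K * Q / 60 (converting L/min to L/s).
f = 4605 * 82.32 / 60
f = 379083.6 / 60
f = 6318.06 Hz

6318.06 Hz


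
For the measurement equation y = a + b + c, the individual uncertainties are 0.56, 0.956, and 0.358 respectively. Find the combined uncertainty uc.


For a sum of independent quantities, uc = sqrt(u1^2 + u2^2 + u3^2).
uc = sqrt(0.56^2 + 0.956^2 + 0.358^2)
uc = sqrt(0.3136 + 0.913936 + 0.128164)
uc = 1.1643

1.1643


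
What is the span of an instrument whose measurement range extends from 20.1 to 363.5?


Span = upper range - lower range.
Span = 363.5 - (20.1)
Span = 343.4

343.4


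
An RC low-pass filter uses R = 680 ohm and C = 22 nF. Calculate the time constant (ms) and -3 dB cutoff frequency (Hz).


Time constant: tau = R * C.
tau = 680 * 2.20e-08 = 1.496e-05 s
tau = 0.015 ms
Cutoff frequency: fc = 1 / (2*pi*R*C).
fc = 1 / (2*pi*1.496e-05) = 10638.7 Hz

tau = 0.015 ms, fc = 10638.7 Hz


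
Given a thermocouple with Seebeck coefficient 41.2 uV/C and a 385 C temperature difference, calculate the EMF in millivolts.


The thermocouple output V = sensitivity * dT.
V = 41.2 uV/C * 385 C
V = 15862.0 uV
V = 15.862 mV

15.862 mV


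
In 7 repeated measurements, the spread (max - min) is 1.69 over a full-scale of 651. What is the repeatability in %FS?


Repeatability = (spread / full scale) * 100%.
R = (1.69 / 651) * 100
R = 0.26 %FS

0.26 %FS


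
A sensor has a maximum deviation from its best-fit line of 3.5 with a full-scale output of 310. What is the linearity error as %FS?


Linearity error = (max deviation / full scale) * 100%.
Linearity = (3.5 / 310) * 100
Linearity = 1.129 %FS

1.129 %FS


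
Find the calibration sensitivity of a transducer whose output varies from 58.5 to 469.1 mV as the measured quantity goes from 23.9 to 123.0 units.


Sensitivity = (y2 - y1) / (x2 - x1).
S = (469.1 - 58.5) / (123.0 - 23.9)
S = 410.6 / 99.1
S = 4.1433 mV/unit

4.1433 mV/unit


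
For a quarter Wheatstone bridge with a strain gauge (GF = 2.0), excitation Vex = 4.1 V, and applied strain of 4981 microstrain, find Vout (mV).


Quarter bridge output: Vout = (GF * epsilon * Vex) / 4.
Vout = (2.0 * 4981e-6 * 4.1) / 4
Vout = 0.0408442 / 4 V
Vout = 0.01021105 V = 10.2111 mV

10.2111 mV


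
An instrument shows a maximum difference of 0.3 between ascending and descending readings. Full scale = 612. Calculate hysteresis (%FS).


Hysteresis = (max difference / full scale) * 100%.
H = (0.3 / 612) * 100
H = 0.049 %FS

0.049 %FS


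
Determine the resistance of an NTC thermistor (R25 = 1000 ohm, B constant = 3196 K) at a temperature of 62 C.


NTC thermistor equation: Rt = R25 * exp(B * (1/T - 1/T25)).
T in Kelvin: 335.15 K, T25 = 298.15 K
1/T - 1/T25 = 1/335.15 - 1/298.15 = -0.00037028
B * (1/T - 1/T25) = 3196 * -0.00037028 = -1.1834
Rt = 1000 * exp(-1.1834) = 306.2 ohm

306.2 ohm


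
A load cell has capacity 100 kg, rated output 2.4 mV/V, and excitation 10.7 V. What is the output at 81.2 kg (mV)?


Vout = rated_output * Vex * (load / capacity).
Vout = 2.4 * 10.7 * (81.2 / 100)
Vout = 2.4 * 10.7 * 0.812
Vout = 20.852 mV

20.852 mV


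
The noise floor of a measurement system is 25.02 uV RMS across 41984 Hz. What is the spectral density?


Noise spectral density = Vrms / sqrt(BW).
NSD = 25.02 / sqrt(41984)
NSD = 25.02 / 204.9
NSD = 0.1221 uV/sqrt(Hz)

0.1221 uV/sqrt(Hz)


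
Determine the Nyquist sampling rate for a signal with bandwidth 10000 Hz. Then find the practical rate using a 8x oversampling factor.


By Nyquist theorem, fs_min = 2 * fmax.
fs_min = 2 * 10000 = 20000 Hz
Practical rate = 8 * fs_min = 8 * 20000 = 160000 Hz

fs_min = 20000 Hz, fs_practical = 160000 Hz


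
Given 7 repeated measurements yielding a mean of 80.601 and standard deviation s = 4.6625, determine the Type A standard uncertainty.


The standard uncertainty for Type A evaluation is u = s / sqrt(n).
u = 4.6625 / sqrt(7)
u = 4.6625 / 2.6458
u = 1.7623

1.7623


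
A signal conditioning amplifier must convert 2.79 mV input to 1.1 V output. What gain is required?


Gain = Vout / Vin (converting to same units).
G = 1.1 V / 2.79 mV
G = 1100.0 mV / 2.79 mV
G = 394.27

394.27


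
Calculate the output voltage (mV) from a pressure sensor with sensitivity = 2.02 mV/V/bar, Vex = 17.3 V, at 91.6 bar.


Output = sensitivity * Vex * P.
Vout = 2.02 * 17.3 * 91.6
Vout = 34.946 * 91.6
Vout = 3201.05 mV

3201.05 mV


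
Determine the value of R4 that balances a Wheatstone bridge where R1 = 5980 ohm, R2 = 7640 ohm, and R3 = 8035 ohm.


At balance: R1*R4 = R2*R3, so R4 = R2*R3/R1.
R4 = 7640 * 8035 / 5980
R4 = 61387400 / 5980
R4 = 10265.45 ohm

10265.45 ohm


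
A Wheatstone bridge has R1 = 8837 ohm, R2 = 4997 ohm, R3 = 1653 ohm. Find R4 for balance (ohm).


At balance: R1*R4 = R2*R3, so R4 = R2*R3/R1.
R4 = 4997 * 1653 / 8837
R4 = 8260041 / 8837
R4 = 934.71 ohm

934.71 ohm


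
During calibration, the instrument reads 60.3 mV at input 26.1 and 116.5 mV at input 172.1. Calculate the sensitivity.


Sensitivity = (y2 - y1) / (x2 - x1).
S = (116.5 - 60.3) / (172.1 - 26.1)
S = 56.2 / 146.0
S = 0.3849 mV/unit

0.3849 mV/unit


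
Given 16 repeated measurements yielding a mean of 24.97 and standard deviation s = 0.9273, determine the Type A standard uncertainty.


The standard uncertainty for Type A evaluation is u = s / sqrt(n).
u = 0.9273 / sqrt(16)
u = 0.9273 / 4.0
u = 0.2318

0.2318


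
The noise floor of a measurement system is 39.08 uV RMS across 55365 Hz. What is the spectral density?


Noise spectral density = Vrms / sqrt(BW).
NSD = 39.08 / sqrt(55365)
NSD = 39.08 / 235.2977
NSD = 0.1661 uV/sqrt(Hz)

0.1661 uV/sqrt(Hz)


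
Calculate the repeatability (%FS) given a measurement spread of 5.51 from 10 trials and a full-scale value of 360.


Repeatability = (spread / full scale) * 100%.
R = (5.51 / 360) * 100
R = 1.531 %FS

1.531 %FS


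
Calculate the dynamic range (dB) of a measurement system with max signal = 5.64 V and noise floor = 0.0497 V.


Dynamic range = 20 * log10(Vmax / Vnoise).
DR = 20 * log10(5.64 / 0.0497)
DR = 20 * log10(113.48)
DR = 41.1 dB

41.1 dB


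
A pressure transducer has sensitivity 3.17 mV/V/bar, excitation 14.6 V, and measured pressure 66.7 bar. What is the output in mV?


Output = sensitivity * Vex * P.
Vout = 3.17 * 14.6 * 66.7
Vout = 46.282 * 66.7
Vout = 3087.01 mV

3087.01 mV
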